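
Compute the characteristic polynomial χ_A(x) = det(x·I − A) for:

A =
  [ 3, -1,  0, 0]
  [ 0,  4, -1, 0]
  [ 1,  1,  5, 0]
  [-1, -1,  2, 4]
x^4 - 16*x^3 + 96*x^2 - 256*x + 256

Expanding det(x·I − A) (e.g. by cofactor expansion or by noting that A is similar to its Jordan form J, which has the same characteristic polynomial as A) gives
  χ_A(x) = x^4 - 16*x^3 + 96*x^2 - 256*x + 256
which factors as (x - 4)^4. The eigenvalues (with algebraic multiplicities) are λ = 4 with multiplicity 4.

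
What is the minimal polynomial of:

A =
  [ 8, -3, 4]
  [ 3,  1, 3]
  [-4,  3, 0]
x^3 - 9*x^2 + 24*x - 16

The characteristic polynomial is χ_A(x) = (x - 4)^2*(x - 1), so the eigenvalues are known. The minimal polynomial is
  m_A(x) = Π_λ (x − λ)^{k_λ}
where k_λ is the size of the *largest* Jordan block for λ (equivalently, the smallest k with (A − λI)^k v = 0 for every generalised eigenvector v of λ).

  λ = 1: largest Jordan block has size 1, contributing (x − 1)
  λ = 4: largest Jordan block has size 2, contributing (x − 4)^2

So m_A(x) = (x - 4)^2*(x - 1) = x^3 - 9*x^2 + 24*x - 16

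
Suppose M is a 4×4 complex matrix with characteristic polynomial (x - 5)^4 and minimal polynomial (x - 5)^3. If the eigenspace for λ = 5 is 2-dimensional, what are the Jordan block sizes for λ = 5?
Block sizes for λ = 5: [3, 1]

Step 1 — from the characteristic polynomial, algebraic multiplicity of λ = 5 is 4. From dim ker(M − (5)·I) = 2, there are exactly 2 Jordan blocks for λ = 5.
Step 2 — from the minimal polynomial, the factor (x − 5)^3 tells us the largest block for λ = 5 has size 3.
Step 3 — with total size 4, 2 blocks, and largest block 3, the block sizes (in nonincreasing order) are [3, 1].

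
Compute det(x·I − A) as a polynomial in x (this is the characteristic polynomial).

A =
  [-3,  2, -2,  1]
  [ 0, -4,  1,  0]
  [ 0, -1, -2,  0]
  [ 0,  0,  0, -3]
x^4 + 12*x^3 + 54*x^2 + 108*x + 81

Expanding det(x·I − A) (e.g. by cofactor expansion or by noting that A is similar to its Jordan form J, which has the same characteristic polynomial as A) gives
  χ_A(x) = x^4 + 12*x^3 + 54*x^2 + 108*x + 81
which factors as (x + 3)^4. The eigenvalues (with algebraic multiplicities) are λ = -3 with multiplicity 4.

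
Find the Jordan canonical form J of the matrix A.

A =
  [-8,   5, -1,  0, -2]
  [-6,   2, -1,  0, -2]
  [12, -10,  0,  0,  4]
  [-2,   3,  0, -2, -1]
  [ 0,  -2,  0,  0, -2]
J_3(-2) ⊕ J_2(-2)

The characteristic polynomial is
  det(x·I − A) = x^5 + 10*x^4 + 40*x^3 + 80*x^2 + 80*x + 32 = (x + 2)^5

Eigenvalues and multiplicities (the geometric multiplicity of λ is n − rank(A − λI), which equals the number of Jordan blocks for λ):
  λ = -2: algebraic multiplicity = 5, geometric multiplicity = 2

Determining the block sizes for each eigenvalue:
  λ = -2: with am = 5 and gm = 2, the partition is not yet determined (e.g. several partitions of 5 into 2 parts exist). Let N = A − (-2)·I. Computing rank(N^1) = 3, rank(N^2) = 1, rank(N^3) = 0; the number of blocks of size ≥ j is rank(N^{j−1}) − rank(N^j), giving [2, 2, 1]. So we have 1 block(s) of size 3, 1 block(s) of size 2 → block sizes [3, 2]

Assembling the blocks gives a Jordan form
J =
  [-2,  1,  0,  0,  0]
  [ 0, -2,  1,  0,  0]
  [ 0,  0, -2,  0,  0]
  [ 0,  0,  0, -2,  1]
  [ 0,  0,  0,  0, -2]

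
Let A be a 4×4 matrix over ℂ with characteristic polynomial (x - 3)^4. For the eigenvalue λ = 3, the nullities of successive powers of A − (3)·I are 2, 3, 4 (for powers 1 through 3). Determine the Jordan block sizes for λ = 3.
Block sizes for λ = 3: [3, 1]

From the dimensions of kernels of powers, the number of Jordan blocks of size at least j is d_j − d_{j−1} where d_j = dim ker(N^j) (with d_0 = 0). Computing the differences gives [2, 1, 1].
The number of blocks of size exactly k is (#blocks of size ≥ k) − (#blocks of size ≥ k + 1), so the partition is: 1 block(s) of size 1, 1 block(s) of size 3.
In nonincreasing order the block sizes are [3, 1].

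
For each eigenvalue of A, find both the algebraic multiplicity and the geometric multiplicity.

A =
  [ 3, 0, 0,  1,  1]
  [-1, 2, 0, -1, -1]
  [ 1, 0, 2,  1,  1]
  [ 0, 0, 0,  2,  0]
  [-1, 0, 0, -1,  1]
λ = 2: alg = 5, geom = 4

Step 1 — factor the characteristic polynomial to read off the algebraic multiplicities:
  χ_A(x) = (x - 2)^5

Step 2 — compute geometric multiplicities via the rank-nullity identity g(λ) = n − rank(A − λI):
  rank(A − (2)·I) = 1, so dim ker(A − (2)·I) = n − 1 = 4

Summary:
  λ = 2: algebraic multiplicity = 5, geometric multiplicity = 4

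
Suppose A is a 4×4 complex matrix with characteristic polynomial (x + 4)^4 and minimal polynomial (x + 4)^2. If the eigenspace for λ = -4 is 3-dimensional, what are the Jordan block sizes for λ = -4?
Block sizes for λ = -4: [2, 1, 1]

Step 1 — from the characteristic polynomial, algebraic multiplicity of λ = -4 is 4. From dim ker(A − (-4)·I) = 3, there are exactly 3 Jordan blocks for λ = -4.
Step 2 — from the minimal polynomial, the factor (x + 4)^2 tells us the largest block for λ = -4 has size 2.
Step 3 — with total size 4, 3 blocks, and largest block 2, the block sizes (in nonincreasing order) are [2, 1, 1].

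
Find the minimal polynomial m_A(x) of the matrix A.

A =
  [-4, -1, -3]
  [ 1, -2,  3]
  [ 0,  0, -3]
x^2 + 6*x + 9

The characteristic polynomial is χ_A(x) = (x + 3)^3, so the eigenvalues are known. The minimal polynomial is
  m_A(x) = Π_λ (x − λ)^{k_λ}
where k_λ is the size of the *largest* Jordan block for λ (equivalently, the smallest k with (A − λI)^k v = 0 for every generalised eigenvector v of λ).

  λ = -3: largest Jordan block has size 2, contributing (x + 3)^2

So m_A(x) = (x + 3)^2 = x^2 + 6*x + 9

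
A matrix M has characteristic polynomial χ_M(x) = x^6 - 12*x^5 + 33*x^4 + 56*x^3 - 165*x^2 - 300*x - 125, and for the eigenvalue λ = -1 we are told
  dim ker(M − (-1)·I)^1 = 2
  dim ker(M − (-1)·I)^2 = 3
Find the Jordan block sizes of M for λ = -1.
Block sizes for λ = -1: [2, 1]

From the dimensions of kernels of powers, the number of Jordan blocks of size at least j is d_j − d_{j−1} where d_j = dim ker(N^j) (with d_0 = 0). Computing the differences gives [2, 1].
The number of blocks of size exactly k is (#blocks of size ≥ k) − (#blocks of size ≥ k + 1), so the partition is: 1 block(s) of size 1, 1 block(s) of size 2.
In nonincreasing order the block sizes are [2, 1].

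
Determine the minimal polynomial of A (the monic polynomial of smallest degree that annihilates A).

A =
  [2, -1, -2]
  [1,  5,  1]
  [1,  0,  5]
x^3 - 12*x^2 + 48*x - 64

The characteristic polynomial is χ_A(x) = (x - 4)^3, so the eigenvalues are known. The minimal polynomial is
  m_A(x) = Π_λ (x − λ)^{k_λ}
where k_λ is the size of the *largest* Jordan block for λ (equivalently, the smallest k with (A − λI)^k v = 0 for every generalised eigenvector v of λ).

  λ = 4: largest Jordan block has size 3, contributing (x − 4)^3

So m_A(x) = (x - 4)^3 = x^3 - 12*x^2 + 48*x - 64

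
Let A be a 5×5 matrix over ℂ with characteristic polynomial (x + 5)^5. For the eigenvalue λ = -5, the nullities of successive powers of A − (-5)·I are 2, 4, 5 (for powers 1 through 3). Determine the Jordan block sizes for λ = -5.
Block sizes for λ = -5: [3, 2]

From the dimensions of kernels of powers, the number of Jordan blocks of size at least j is d_j − d_{j−1} where d_j = dim ker(N^j) (with d_0 = 0). Computing the differences gives [2, 2, 1].
The number of blocks of size exactly k is (#blocks of size ≥ k) − (#blocks of size ≥ k + 1), so the partition is: 1 block(s) of size 2, 1 block(s) of size 3.
In nonincreasing order the block sizes are [3, 2].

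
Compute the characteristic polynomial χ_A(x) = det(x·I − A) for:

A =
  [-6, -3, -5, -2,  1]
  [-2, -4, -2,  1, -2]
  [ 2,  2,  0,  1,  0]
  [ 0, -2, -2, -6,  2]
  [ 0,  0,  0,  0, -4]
x^5 + 20*x^4 + 160*x^3 + 640*x^2 + 1280*x + 1024

Expanding det(x·I − A) (e.g. by cofactor expansion or by noting that A is similar to its Jordan form J, which has the same characteristic polynomial as A) gives
  χ_A(x) = x^5 + 20*x^4 + 160*x^3 + 640*x^2 + 1280*x + 1024
which factors as (x + 4)^5. The eigenvalues (with algebraic multiplicities) are λ = -4 with multiplicity 5.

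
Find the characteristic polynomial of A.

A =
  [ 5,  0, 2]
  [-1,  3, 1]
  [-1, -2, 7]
x^3 - 15*x^2 + 75*x - 125

Expanding det(x·I − A) (e.g. by cofactor expansion or by noting that A is similar to its Jordan form J, which has the same characteristic polynomial as A) gives
  χ_A(x) = x^3 - 15*x^2 + 75*x - 125
which factors as (x - 5)^3. The eigenvalues (with algebraic multiplicities) are λ = 5 with multiplicity 3.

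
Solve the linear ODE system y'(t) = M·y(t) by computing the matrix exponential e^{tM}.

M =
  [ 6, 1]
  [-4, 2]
e^{tM} =
  [2*t*exp(4*t) + exp(4*t), t*exp(4*t)]
  [-4*t*exp(4*t), -2*t*exp(4*t) + exp(4*t)]

Strategy: write M = P · J · P⁻¹ where J is a Jordan canonical form, so e^{tM} = P · e^{tJ} · P⁻¹, and e^{tJ} can be computed block-by-block.

M has Jordan form
J =
  [4, 1]
  [0, 4]
(up to reordering of blocks).

Per-block formulas:
  For a 2×2 Jordan block J_2(4): exp(t · J_2(4)) = e^(4t)·(I + t·N), where N is the 2×2 nilpotent shift.

After assembling e^{tJ} and conjugating by P, we get:

e^{tM} =
  [2*t*exp(4*t) + exp(4*t), t*exp(4*t)]
  [-4*t*exp(4*t), -2*t*exp(4*t) + exp(4*t)]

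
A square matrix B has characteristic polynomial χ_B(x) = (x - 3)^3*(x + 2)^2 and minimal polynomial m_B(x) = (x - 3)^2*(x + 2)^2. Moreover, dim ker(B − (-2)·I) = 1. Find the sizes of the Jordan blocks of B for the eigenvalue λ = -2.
Block sizes for λ = -2: [2]

Step 1 — from the characteristic polynomial, algebraic multiplicity of λ = -2 is 2. From dim ker(B − (-2)·I) = 1, there are exactly 1 Jordan blocks for λ = -2.
Step 2 — from the minimal polynomial, the factor (x + 2)^2 tells us the largest block for λ = -2 has size 2.
Step 3 — with total size 2, 1 blocks, and largest block 2, the block sizes (in nonincreasing order) are [2].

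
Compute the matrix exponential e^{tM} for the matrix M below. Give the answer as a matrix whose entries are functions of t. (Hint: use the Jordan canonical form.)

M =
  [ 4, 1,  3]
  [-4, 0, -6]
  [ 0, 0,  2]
e^{tM} =
  [2*t*exp(2*t) + exp(2*t), t*exp(2*t), 3*t*exp(2*t)]
  [-4*t*exp(2*t), -2*t*exp(2*t) + exp(2*t), -6*t*exp(2*t)]
  [0, 0, exp(2*t)]

Strategy: write M = P · J · P⁻¹ where J is a Jordan canonical form, so e^{tM} = P · e^{tJ} · P⁻¹, and e^{tJ} can be computed block-by-block.

M has Jordan form
J =
  [2, 1, 0]
  [0, 2, 0]
  [0, 0, 2]
(up to reordering of blocks).

Per-block formulas:
  For a 2×2 Jordan block J_2(2): exp(t · J_2(2)) = e^(2t)·(I + t·N), where N is the 2×2 nilpotent shift.
  For a 1×1 block at λ = 2: exp(t · [2]) = [e^(2t)].

After assembling e^{tJ} and conjugating by P, we get:

e^{tM} =
  [2*t*exp(2*t) + exp(2*t), t*exp(2*t), 3*t*exp(2*t)]
  [-4*t*exp(2*t), -2*t*exp(2*t) + exp(2*t), -6*t*exp(2*t)]
  [0, 0, exp(2*t)]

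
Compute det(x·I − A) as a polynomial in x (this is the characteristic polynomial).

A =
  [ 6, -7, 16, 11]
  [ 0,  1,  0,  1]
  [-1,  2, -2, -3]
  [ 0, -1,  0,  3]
x^4 - 8*x^3 + 24*x^2 - 32*x + 16

Expanding det(x·I − A) (e.g. by cofactor expansion or by noting that A is similar to its Jordan form J, which has the same characteristic polynomial as A) gives
  χ_A(x) = x^4 - 8*x^3 + 24*x^2 - 32*x + 16
which factors as (x - 2)^4. The eigenvalues (with algebraic multiplicities) are λ = 2 with multiplicity 4.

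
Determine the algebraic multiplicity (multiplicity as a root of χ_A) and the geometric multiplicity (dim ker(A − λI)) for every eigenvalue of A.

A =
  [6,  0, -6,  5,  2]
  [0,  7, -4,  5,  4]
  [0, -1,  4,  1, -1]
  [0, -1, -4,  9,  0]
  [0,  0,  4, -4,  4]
λ = 6: alg = 5, geom = 2

Step 1 — factor the characteristic polynomial to read off the algebraic multiplicities:
  χ_A(x) = (x - 6)^5

Step 2 — compute geometric multiplicities via the rank-nullity identity g(λ) = n − rank(A − λI):
  rank(A − (6)·I) = 3, so dim ker(A − (6)·I) = n − 3 = 2

Summary:
  λ = 6: algebraic multiplicity = 5, geometric multiplicity = 2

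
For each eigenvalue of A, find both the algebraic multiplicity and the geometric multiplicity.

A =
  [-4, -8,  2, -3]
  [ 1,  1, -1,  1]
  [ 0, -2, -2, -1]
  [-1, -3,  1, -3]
λ = -2: alg = 4, geom = 2

Step 1 — factor the characteristic polynomial to read off the algebraic multiplicities:
  χ_A(x) = (x + 2)^4

Step 2 — compute geometric multiplicities via the rank-nullity identity g(λ) = n − rank(A − λI):
  rank(A − (-2)·I) = 2, so dim ker(A − (-2)·I) = n − 2 = 2

Summary:
  λ = -2: algebraic multiplicity = 4, geometric multiplicity = 2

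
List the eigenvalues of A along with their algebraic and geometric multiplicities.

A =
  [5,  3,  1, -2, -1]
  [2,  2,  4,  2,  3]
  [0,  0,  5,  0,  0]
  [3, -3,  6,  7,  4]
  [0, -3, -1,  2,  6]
λ = 5: alg = 5, geom = 2

Step 1 — factor the characteristic polynomial to read off the algebraic multiplicities:
  χ_A(x) = (x - 5)^5

Step 2 — compute geometric multiplicities via the rank-nullity identity g(λ) = n − rank(A − λI):
  rank(A − (5)·I) = 3, so dim ker(A − (5)·I) = n − 3 = 2

Summary:
  λ = 5: algebraic multiplicity = 5, geometric multiplicity = 2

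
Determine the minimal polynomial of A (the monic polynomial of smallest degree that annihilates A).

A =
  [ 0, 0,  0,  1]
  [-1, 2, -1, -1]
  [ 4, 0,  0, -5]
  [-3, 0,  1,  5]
x^3 - 5*x^2 + 8*x - 4

The characteristic polynomial is χ_A(x) = (x - 2)^3*(x - 1), so the eigenvalues are known. The minimal polynomial is
  m_A(x) = Π_λ (x − λ)^{k_λ}
where k_λ is the size of the *largest* Jordan block for λ (equivalently, the smallest k with (A − λI)^k v = 0 for every generalised eigenvector v of λ).

  λ = 1: largest Jordan block has size 1, contributing (x − 1)
  λ = 2: largest Jordan block has size 2, contributing (x − 2)^2

So m_A(x) = (x - 2)^2*(x - 1) = x^3 - 5*x^2 + 8*x - 4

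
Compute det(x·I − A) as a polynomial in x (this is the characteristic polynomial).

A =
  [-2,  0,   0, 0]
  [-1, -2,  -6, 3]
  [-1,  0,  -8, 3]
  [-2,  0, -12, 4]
x^4 + 8*x^3 + 24*x^2 + 32*x + 16

Expanding det(x·I − A) (e.g. by cofactor expansion or by noting that A is similar to its Jordan form J, which has the same characteristic polynomial as A) gives
  χ_A(x) = x^4 + 8*x^3 + 24*x^2 + 32*x + 16
which factors as (x + 2)^4. The eigenvalues (with algebraic multiplicities) are λ = -2 with multiplicity 4.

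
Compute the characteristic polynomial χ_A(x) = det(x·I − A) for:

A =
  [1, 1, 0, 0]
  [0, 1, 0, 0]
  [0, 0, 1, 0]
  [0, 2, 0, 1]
x^4 - 4*x^3 + 6*x^2 - 4*x + 1

Expanding det(x·I − A) (e.g. by cofactor expansion or by noting that A is similar to its Jordan form J, which has the same characteristic polynomial as A) gives
  χ_A(x) = x^4 - 4*x^3 + 6*x^2 - 4*x + 1
which factors as (x - 1)^4. The eigenvalues (with algebraic multiplicities) are λ = 1 with multiplicity 4.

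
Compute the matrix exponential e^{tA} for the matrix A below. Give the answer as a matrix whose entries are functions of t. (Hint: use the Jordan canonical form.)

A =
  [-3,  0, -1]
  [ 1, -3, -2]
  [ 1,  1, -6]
e^{tA} =
  [t*exp(-4*t) + exp(-4*t), -t^2*exp(-4*t)/2, t^2*exp(-4*t)/2 - t*exp(-4*t)]
  [t*exp(-4*t), -t^2*exp(-4*t)/2 + t*exp(-4*t) + exp(-4*t), t^2*exp(-4*t)/2 - 2*t*exp(-4*t)]
  [t*exp(-4*t), -t^2*exp(-4*t)/2 + t*exp(-4*t), t^2*exp(-4*t)/2 - 2*t*exp(-4*t) + exp(-4*t)]

Strategy: write A = P · J · P⁻¹ where J is a Jordan canonical form, so e^{tA} = P · e^{tJ} · P⁻¹, and e^{tJ} can be computed block-by-block.

A has Jordan form
J =
  [-4,  1,  0]
  [ 0, -4,  1]
  [ 0,  0, -4]
(up to reordering of blocks).

Per-block formulas:
  For a 3×3 Jordan block J_3(-4): exp(t · J_3(-4)) = e^(-4t)·(I + t·N + (t^2/2)·N^2), where N is the 3×3 nilpotent shift.

After assembling e^{tJ} and conjugating by P, we get:

e^{tA} =
  [t*exp(-4*t) + exp(-4*t), -t^2*exp(-4*t)/2, t^2*exp(-4*t)/2 - t*exp(-4*t)]
  [t*exp(-4*t), -t^2*exp(-4*t)/2 + t*exp(-4*t) + exp(-4*t), t^2*exp(-4*t)/2 - 2*t*exp(-4*t)]
  [t*exp(-4*t), -t^2*exp(-4*t)/2 + t*exp(-4*t), t^2*exp(-4*t)/2 - 2*t*exp(-4*t) + exp(-4*t)]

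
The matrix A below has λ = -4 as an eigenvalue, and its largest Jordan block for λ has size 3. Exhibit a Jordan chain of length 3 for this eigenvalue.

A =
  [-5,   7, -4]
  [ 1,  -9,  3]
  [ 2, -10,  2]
A Jordan chain for λ = -4 of length 3:
v_1 = (-2, 2, 4)ᵀ
v_2 = (7, -5, -10)ᵀ
v_3 = (0, 1, 0)ᵀ

Let N = A − (-4)·I. We want v_3 with N^3 v_3 = 0 but N^2 v_3 ≠ 0; then v_{j-1} := N · v_j for j = 3, …, 2.

Pick v_3 = (0, 1, 0)ᵀ.
Then v_2 = N · v_3 = (7, -5, -10)ᵀ.
Then v_1 = N · v_2 = (-2, 2, 4)ᵀ.

Sanity check: (A − (-4)·I) v_1 = (0, 0, 0)ᵀ = 0. ✓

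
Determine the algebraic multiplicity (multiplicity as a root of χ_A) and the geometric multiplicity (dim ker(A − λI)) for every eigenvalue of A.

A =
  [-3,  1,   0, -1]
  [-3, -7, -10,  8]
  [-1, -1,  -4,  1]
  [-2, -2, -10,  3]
λ = -4: alg = 3, geom = 2; λ = 1: alg = 1, geom = 1

Step 1 — factor the characteristic polynomial to read off the algebraic multiplicities:
  χ_A(x) = (x - 1)*(x + 4)^3

Step 2 — compute geometric multiplicities via the rank-nullity identity g(λ) = n − rank(A − λI):
  rank(A − (-4)·I) = 2, so dim ker(A − (-4)·I) = n − 2 = 2
  rank(A − (1)·I) = 3, so dim ker(A − (1)·I) = n − 3 = 1

Summary:
  λ = -4: algebraic multiplicity = 3, geometric multiplicity = 2
  λ = 1: algebraic multiplicity = 1, geometric multiplicity = 1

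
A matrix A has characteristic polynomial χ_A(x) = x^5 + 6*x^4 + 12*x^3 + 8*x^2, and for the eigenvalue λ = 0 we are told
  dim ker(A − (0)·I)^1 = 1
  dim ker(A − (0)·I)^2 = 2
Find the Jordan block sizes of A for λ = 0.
Block sizes for λ = 0: [2]

From the dimensions of kernels of powers, the number of Jordan blocks of size at least j is d_j − d_{j−1} where d_j = dim ker(N^j) (with d_0 = 0). Computing the differences gives [1, 1].
The number of blocks of size exactly k is (#blocks of size ≥ k) − (#blocks of size ≥ k + 1), so the partition is: 1 block(s) of size 2.
In nonincreasing order the block sizes are [2].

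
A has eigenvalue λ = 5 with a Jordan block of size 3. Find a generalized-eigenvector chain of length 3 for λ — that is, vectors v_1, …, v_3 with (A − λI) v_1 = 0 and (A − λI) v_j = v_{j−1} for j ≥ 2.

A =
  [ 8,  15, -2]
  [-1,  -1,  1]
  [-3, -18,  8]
A Jordan chain for λ = 5 of length 3:
v_1 = (-9, 3, 9)ᵀ
v_2 = (15, -6, -18)ᵀ
v_3 = (0, 1, 0)ᵀ

Let N = A − (5)·I. We want v_3 with N^3 v_3 = 0 but N^2 v_3 ≠ 0; then v_{j-1} := N · v_j for j = 3, …, 2.

Pick v_3 = (0, 1, 0)ᵀ.
Then v_2 = N · v_3 = (15, -6, -18)ᵀ.
Then v_1 = N · v_2 = (-9, 3, 9)ᵀ.

Sanity check: (A − (5)·I) v_1 = (0, 0, 0)ᵀ = 0. ✓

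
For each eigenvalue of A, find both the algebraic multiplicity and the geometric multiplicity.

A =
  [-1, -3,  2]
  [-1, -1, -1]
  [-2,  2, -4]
λ = -2: alg = 3, geom = 1

Step 1 — factor the characteristic polynomial to read off the algebraic multiplicities:
  χ_A(x) = (x + 2)^3

Step 2 — compute geometric multiplicities via the rank-nullity identity g(λ) = n − rank(A − λI):
  rank(A − (-2)·I) = 2, so dim ker(A − (-2)·I) = n − 2 = 1

Summary:
  λ = -2: algebraic multiplicity = 3, geometric multiplicity = 1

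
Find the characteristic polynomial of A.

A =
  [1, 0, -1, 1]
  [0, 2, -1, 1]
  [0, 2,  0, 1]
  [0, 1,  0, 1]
x^4 - 4*x^3 + 6*x^2 - 4*x + 1

Expanding det(x·I − A) (e.g. by cofactor expansion or by noting that A is similar to its Jordan form J, which has the same characteristic polynomial as A) gives
  χ_A(x) = x^4 - 4*x^3 + 6*x^2 - 4*x + 1
which factors as (x - 1)^4. The eigenvalues (with algebraic multiplicities) are λ = 1 with multiplicity 4.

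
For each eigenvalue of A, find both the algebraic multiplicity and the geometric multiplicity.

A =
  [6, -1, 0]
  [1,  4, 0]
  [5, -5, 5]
λ = 5: alg = 3, geom = 2

Step 1 — factor the characteristic polynomial to read off the algebraic multiplicities:
  χ_A(x) = (x - 5)^3

Step 2 — compute geometric multiplicities via the rank-nullity identity g(λ) = n − rank(A − λI):
  rank(A − (5)·I) = 1, so dim ker(A − (5)·I) = n − 1 = 2

Summary:
  λ = 5: algebraic multiplicity = 3, geometric multiplicity = 2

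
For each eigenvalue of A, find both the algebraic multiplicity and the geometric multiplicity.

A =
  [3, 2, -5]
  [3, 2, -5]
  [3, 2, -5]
λ = 0: alg = 3, geom = 2

Step 1 — factor the characteristic polynomial to read off the algebraic multiplicities:
  χ_A(x) = x^3

Step 2 — compute geometric multiplicities via the rank-nullity identity g(λ) = n − rank(A − λI):
  rank(A − (0)·I) = 1, so dim ker(A − (0)·I) = n − 1 = 2

Summary:
  λ = 0: algebraic multiplicity = 3, geometric multiplicity = 2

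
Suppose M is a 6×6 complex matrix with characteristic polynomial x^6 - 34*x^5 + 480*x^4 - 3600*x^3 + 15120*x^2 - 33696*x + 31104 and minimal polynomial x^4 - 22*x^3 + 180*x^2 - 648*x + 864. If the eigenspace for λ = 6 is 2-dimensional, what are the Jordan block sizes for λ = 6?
Block sizes for λ = 6: [3, 2]

Step 1 — from the characteristic polynomial, algebraic multiplicity of λ = 6 is 5. From dim ker(M − (6)·I) = 2, there are exactly 2 Jordan blocks for λ = 6.
Step 2 — from the minimal polynomial, the factor (x − 6)^3 tells us the largest block for λ = 6 has size 3.
Step 3 — with total size 5, 2 blocks, and largest block 3, the block sizes (in nonincreasing order) are [3, 2].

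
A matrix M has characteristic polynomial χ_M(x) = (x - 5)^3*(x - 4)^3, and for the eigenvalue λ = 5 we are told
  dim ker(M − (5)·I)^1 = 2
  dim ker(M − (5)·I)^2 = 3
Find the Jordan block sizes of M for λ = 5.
Block sizes for λ = 5: [2, 1]

From the dimensions of kernels of powers, the number of Jordan blocks of size at least j is d_j − d_{j−1} where d_j = dim ker(N^j) (with d_0 = 0). Computing the differences gives [2, 1].
The number of blocks of size exactly k is (#blocks of size ≥ k) − (#blocks of size ≥ k + 1), so the partition is: 1 block(s) of size 1, 1 block(s) of size 2.
In nonincreasing order the block sizes are [2, 1].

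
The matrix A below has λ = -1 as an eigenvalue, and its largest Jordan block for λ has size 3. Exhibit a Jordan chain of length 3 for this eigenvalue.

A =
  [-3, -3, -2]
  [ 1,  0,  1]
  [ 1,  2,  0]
A Jordan chain for λ = -1 of length 3:
v_1 = (-1, 0, 1)ᵀ
v_2 = (-2, 1, 1)ᵀ
v_3 = (1, 0, 0)ᵀ

Let N = A − (-1)·I. We want v_3 with N^3 v_3 = 0 but N^2 v_3 ≠ 0; then v_{j-1} := N · v_j for j = 3, …, 2.

Pick v_3 = (1, 0, 0)ᵀ.
Then v_2 = N · v_3 = (-2, 1, 1)ᵀ.
Then v_1 = N · v_2 = (-1, 0, 1)ᵀ.

Sanity check: (A − (-1)·I) v_1 = (0, 0, 0)ᵀ = 0. ✓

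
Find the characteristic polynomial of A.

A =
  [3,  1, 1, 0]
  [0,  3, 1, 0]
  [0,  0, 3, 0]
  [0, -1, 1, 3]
x^4 - 12*x^3 + 54*x^2 - 108*x + 81

Expanding det(x·I − A) (e.g. by cofactor expansion or by noting that A is similar to its Jordan form J, which has the same characteristic polynomial as A) gives
  χ_A(x) = x^4 - 12*x^3 + 54*x^2 - 108*x + 81
which factors as (x - 3)^4. The eigenvalues (with algebraic multiplicities) are λ = 3 with multiplicity 4.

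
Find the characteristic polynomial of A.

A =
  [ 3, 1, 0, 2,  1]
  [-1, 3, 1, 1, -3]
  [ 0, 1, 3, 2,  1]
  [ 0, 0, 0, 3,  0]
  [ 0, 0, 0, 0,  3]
x^5 - 15*x^4 + 90*x^3 - 270*x^2 + 405*x - 243

Expanding det(x·I − A) (e.g. by cofactor expansion or by noting that A is similar to its Jordan form J, which has the same characteristic polynomial as A) gives
  χ_A(x) = x^5 - 15*x^4 + 90*x^3 - 270*x^2 + 405*x - 243
which factors as (x - 3)^5. The eigenvalues (with algebraic multiplicities) are λ = 3 with multiplicity 5.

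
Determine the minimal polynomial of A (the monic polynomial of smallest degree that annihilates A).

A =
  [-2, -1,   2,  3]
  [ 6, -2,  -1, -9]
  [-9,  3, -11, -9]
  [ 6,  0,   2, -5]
x^3 + 15*x^2 + 75*x + 125

The characteristic polynomial is χ_A(x) = (x + 5)^4, so the eigenvalues are known. The minimal polynomial is
  m_A(x) = Π_λ (x − λ)^{k_λ}
where k_λ is the size of the *largest* Jordan block for λ (equivalently, the smallest k with (A − λI)^k v = 0 for every generalised eigenvector v of λ).

  λ = -5: largest Jordan block has size 3, contributing (x + 5)^3

So m_A(x) = (x + 5)^3 = x^3 + 15*x^2 + 75*x + 125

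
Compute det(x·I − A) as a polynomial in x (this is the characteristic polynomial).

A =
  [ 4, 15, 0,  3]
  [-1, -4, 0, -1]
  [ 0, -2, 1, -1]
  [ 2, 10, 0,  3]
x^4 - 4*x^3 + 6*x^2 - 4*x + 1

Expanding det(x·I − A) (e.g. by cofactor expansion or by noting that A is similar to its Jordan form J, which has the same characteristic polynomial as A) gives
  χ_A(x) = x^4 - 4*x^3 + 6*x^2 - 4*x + 1
which factors as (x - 1)^4. The eigenvalues (with algebraic multiplicities) are λ = 1 with multiplicity 4.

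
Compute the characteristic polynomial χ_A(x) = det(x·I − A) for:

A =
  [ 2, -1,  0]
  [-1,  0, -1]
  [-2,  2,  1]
x^3 - 3*x^2 + 3*x - 1

Expanding det(x·I − A) (e.g. by cofactor expansion or by noting that A is similar to its Jordan form J, which has the same characteristic polynomial as A) gives
  χ_A(x) = x^3 - 3*x^2 + 3*x - 1
which factors as (x - 1)^3. The eigenvalues (with algebraic multiplicities) are λ = 1 with multiplicity 3.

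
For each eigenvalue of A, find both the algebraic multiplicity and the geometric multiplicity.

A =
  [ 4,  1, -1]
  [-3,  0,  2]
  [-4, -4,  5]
λ = 3: alg = 3, geom = 1

Step 1 — factor the characteristic polynomial to read off the algebraic multiplicities:
  χ_A(x) = (x - 3)^3

Step 2 — compute geometric multiplicities via the rank-nullity identity g(λ) = n − rank(A − λI):
  rank(A − (3)·I) = 2, so dim ker(A − (3)·I) = n − 2 = 1

Summary:
  λ = 3: algebraic multiplicity = 3, geometric multiplicity = 1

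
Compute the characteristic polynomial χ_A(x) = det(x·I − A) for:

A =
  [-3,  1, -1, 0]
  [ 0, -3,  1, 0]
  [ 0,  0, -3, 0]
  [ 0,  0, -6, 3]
x^4 + 6*x^3 - 54*x - 81

Expanding det(x·I − A) (e.g. by cofactor expansion or by noting that A is similar to its Jordan form J, which has the same characteristic polynomial as A) gives
  χ_A(x) = x^4 + 6*x^3 - 54*x - 81
which factors as (x - 3)*(x + 3)^3. The eigenvalues (with algebraic multiplicities) are λ = -3 with multiplicity 3, λ = 3 with multiplicity 1.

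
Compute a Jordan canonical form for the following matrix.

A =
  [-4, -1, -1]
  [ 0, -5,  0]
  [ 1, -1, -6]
J_2(-5) ⊕ J_1(-5)

The characteristic polynomial is
  det(x·I − A) = x^3 + 15*x^2 + 75*x + 125 = (x + 5)^3

Eigenvalues and multiplicities (the geometric multiplicity of λ is n − rank(A − λI), which equals the number of Jordan blocks for λ):
  λ = -5: algebraic multiplicity = 3, geometric multiplicity = 2

Determining the block sizes for each eigenvalue:
  λ = -5: 2 blocks summing to 3 forces exactly one block of size 2 and the rest size 1 → block sizes [2, 1]

Assembling the blocks gives a Jordan form
J =
  [-5,  1,  0]
  [ 0, -5,  0]
  [ 0,  0, -5]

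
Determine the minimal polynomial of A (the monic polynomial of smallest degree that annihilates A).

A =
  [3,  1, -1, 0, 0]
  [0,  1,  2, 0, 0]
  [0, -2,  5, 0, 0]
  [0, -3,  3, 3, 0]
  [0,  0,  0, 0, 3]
x^2 - 6*x + 9

The characteristic polynomial is χ_A(x) = (x - 3)^5, so the eigenvalues are known. The minimal polynomial is
  m_A(x) = Π_λ (x − λ)^{k_λ}
where k_λ is the size of the *largest* Jordan block for λ (equivalently, the smallest k with (A − λI)^k v = 0 for every generalised eigenvector v of λ).

  λ = 3: largest Jordan block has size 2, contributing (x − 3)^2

So m_A(x) = (x - 3)^2 = x^2 - 6*x + 9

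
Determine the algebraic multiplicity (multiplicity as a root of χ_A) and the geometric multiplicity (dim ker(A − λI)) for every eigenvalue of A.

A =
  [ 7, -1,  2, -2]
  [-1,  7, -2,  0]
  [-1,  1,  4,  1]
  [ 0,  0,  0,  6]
λ = 6: alg = 4, geom = 2

Step 1 — factor the characteristic polynomial to read off the algebraic multiplicities:
  χ_A(x) = (x - 6)^4

Step 2 — compute geometric multiplicities via the rank-nullity identity g(λ) = n − rank(A − λI):
  rank(A − (6)·I) = 2, so dim ker(A − (6)·I) = n − 2 = 2

Summary:
  λ = 6: algebraic multiplicity = 4, geometric multiplicity = 2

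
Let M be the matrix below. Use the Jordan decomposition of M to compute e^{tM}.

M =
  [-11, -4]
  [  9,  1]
e^{tM} =
  [-6*t*exp(-5*t) + exp(-5*t), -4*t*exp(-5*t)]
  [9*t*exp(-5*t), 6*t*exp(-5*t) + exp(-5*t)]

Strategy: write M = P · J · P⁻¹ where J is a Jordan canonical form, so e^{tM} = P · e^{tJ} · P⁻¹, and e^{tJ} can be computed block-by-block.

M has Jordan form
J =
  [-5,  1]
  [ 0, -5]
(up to reordering of blocks).

Per-block formulas:
  For a 2×2 Jordan block J_2(-5): exp(t · J_2(-5)) = e^(-5t)·(I + t·N), where N is the 2×2 nilpotent shift.

After assembling e^{tJ} and conjugating by P, we get:

e^{tM} =
  [-6*t*exp(-5*t) + exp(-5*t), -4*t*exp(-5*t)]
  [9*t*exp(-5*t), 6*t*exp(-5*t) + exp(-5*t)]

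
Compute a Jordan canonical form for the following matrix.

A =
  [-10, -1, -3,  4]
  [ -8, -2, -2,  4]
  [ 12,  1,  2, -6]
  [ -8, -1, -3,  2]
J_3(-2) ⊕ J_1(-2)

The characteristic polynomial is
  det(x·I − A) = x^4 + 8*x^3 + 24*x^2 + 32*x + 16 = (x + 2)^4

Eigenvalues and multiplicities (the geometric multiplicity of λ is n − rank(A − λI), which equals the number of Jordan blocks for λ):
  λ = -2: algebraic multiplicity = 4, geometric multiplicity = 2

Determining the block sizes for each eigenvalue:
  λ = -2: with am = 4 and gm = 2, the partition is not yet determined (e.g. several partitions of 4 into 2 parts exist). Let N = A − (-2)·I. Computing rank(N^1) = 2, rank(N^2) = 1, rank(N^3) = 0; the number of blocks of size ≥ j is rank(N^{j−1}) − rank(N^j), giving [2, 1, 1]. So we have 1 block(s) of size 3, 1 block(s) of size 1 → block sizes [3, 1]

Assembling the blocks gives a Jordan form
J =
  [-2,  1,  0,  0]
  [ 0, -2,  1,  0]
  [ 0,  0, -2,  0]
  [ 0,  0,  0, -2]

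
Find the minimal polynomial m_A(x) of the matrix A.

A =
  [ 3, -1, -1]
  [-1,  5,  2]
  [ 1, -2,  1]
x^3 - 9*x^2 + 27*x - 27

The characteristic polynomial is χ_A(x) = (x - 3)^3, so the eigenvalues are known. The minimal polynomial is
  m_A(x) = Π_λ (x − λ)^{k_λ}
where k_λ is the size of the *largest* Jordan block for λ (equivalently, the smallest k with (A − λI)^k v = 0 for every generalised eigenvector v of λ).

  λ = 3: largest Jordan block has size 3, contributing (x − 3)^3

So m_A(x) = (x - 3)^3 = x^3 - 9*x^2 + 27*x - 27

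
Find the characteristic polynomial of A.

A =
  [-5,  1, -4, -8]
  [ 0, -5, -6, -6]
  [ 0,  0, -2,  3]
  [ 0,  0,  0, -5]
x^4 + 17*x^3 + 105*x^2 + 275*x + 250

Expanding det(x·I − A) (e.g. by cofactor expansion or by noting that A is similar to its Jordan form J, which has the same characteristic polynomial as A) gives
  χ_A(x) = x^4 + 17*x^3 + 105*x^2 + 275*x + 250
which factors as (x + 2)*(x + 5)^3. The eigenvalues (with algebraic multiplicities) are λ = -5 with multiplicity 3, λ = -2 with multiplicity 1.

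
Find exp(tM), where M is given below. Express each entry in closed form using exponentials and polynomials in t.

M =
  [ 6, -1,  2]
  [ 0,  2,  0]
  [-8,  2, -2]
e^{tM} =
  [4*t*exp(2*t) + exp(2*t), -t*exp(2*t), 2*t*exp(2*t)]
  [0, exp(2*t), 0]
  [-8*t*exp(2*t), 2*t*exp(2*t), -4*t*exp(2*t) + exp(2*t)]

Strategy: write M = P · J · P⁻¹ where J is a Jordan canonical form, so e^{tM} = P · e^{tJ} · P⁻¹, and e^{tJ} can be computed block-by-block.

M has Jordan form
J =
  [2, 1, 0]
  [0, 2, 0]
  [0, 0, 2]
(up to reordering of blocks).

Per-block formulas:
  For a 1×1 block at λ = 2: exp(t · [2]) = [e^(2t)].
  For a 2×2 Jordan block J_2(2): exp(t · J_2(2)) = e^(2t)·(I + t·N), where N is the 2×2 nilpotent shift.

After assembling e^{tJ} and conjugating by P, we get:

e^{tM} =
  [4*t*exp(2*t) + exp(2*t), -t*exp(2*t), 2*t*exp(2*t)]
  [0, exp(2*t), 0]
  [-8*t*exp(2*t), 2*t*exp(2*t), -4*t*exp(2*t) + exp(2*t)]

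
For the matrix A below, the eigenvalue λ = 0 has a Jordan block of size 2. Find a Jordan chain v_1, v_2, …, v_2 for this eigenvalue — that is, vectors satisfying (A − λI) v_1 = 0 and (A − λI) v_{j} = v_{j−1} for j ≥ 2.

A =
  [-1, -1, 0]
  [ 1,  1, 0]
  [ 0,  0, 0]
A Jordan chain for λ = 0 of length 2:
v_1 = (-1, 1, 0)ᵀ
v_2 = (1, 0, 0)ᵀ

Let N = A − (0)·I. We want v_2 with N^2 v_2 = 0 but N^1 v_2 ≠ 0; then v_{j-1} := N · v_j for j = 2, …, 2.

Pick v_2 = (1, 0, 0)ᵀ.
Then v_1 = N · v_2 = (-1, 1, 0)ᵀ.

Sanity check: (A − (0)·I) v_1 = (0, 0, 0)ᵀ = 0. ✓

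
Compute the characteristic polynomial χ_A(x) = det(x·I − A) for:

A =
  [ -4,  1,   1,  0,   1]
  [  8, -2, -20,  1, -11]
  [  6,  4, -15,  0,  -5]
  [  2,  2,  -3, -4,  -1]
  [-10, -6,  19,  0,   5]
x^5 + 20*x^4 + 160*x^3 + 640*x^2 + 1280*x + 1024

Expanding det(x·I − A) (e.g. by cofactor expansion or by noting that A is similar to its Jordan form J, which has the same characteristic polynomial as A) gives
  χ_A(x) = x^5 + 20*x^4 + 160*x^3 + 640*x^2 + 1280*x + 1024
which factors as (x + 4)^5. The eigenvalues (with algebraic multiplicities) are λ = -4 with multiplicity 5.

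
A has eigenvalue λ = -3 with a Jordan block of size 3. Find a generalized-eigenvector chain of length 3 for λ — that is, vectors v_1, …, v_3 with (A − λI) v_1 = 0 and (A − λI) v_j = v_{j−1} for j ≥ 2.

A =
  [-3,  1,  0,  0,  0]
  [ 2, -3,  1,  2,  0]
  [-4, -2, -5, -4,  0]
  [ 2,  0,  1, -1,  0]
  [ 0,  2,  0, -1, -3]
A Jordan chain for λ = -3 of length 3:
v_1 = (2, 0, -4, 0, 2)ᵀ
v_2 = (0, 2, -4, 2, 0)ᵀ
v_3 = (1, 0, 0, 0, 0)ᵀ

Let N = A − (-3)·I. We want v_3 with N^3 v_3 = 0 but N^2 v_3 ≠ 0; then v_{j-1} := N · v_j for j = 3, …, 2.

Pick v_3 = (1, 0, 0, 0, 0)ᵀ.
Then v_2 = N · v_3 = (0, 2, -4, 2, 0)ᵀ.
Then v_1 = N · v_2 = (2, 0, -4, 0, 2)ᵀ.

Sanity check: (A − (-3)·I) v_1 = (0, 0, 0, 0, 0)ᵀ = 0. ✓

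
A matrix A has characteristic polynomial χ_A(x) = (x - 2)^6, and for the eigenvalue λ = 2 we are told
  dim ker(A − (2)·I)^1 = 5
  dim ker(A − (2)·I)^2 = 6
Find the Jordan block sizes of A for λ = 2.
Block sizes for λ = 2: [2, 1, 1, 1, 1]

From the dimensions of kernels of powers, the number of Jordan blocks of size at least j is d_j − d_{j−1} where d_j = dim ker(N^j) (with d_0 = 0). Computing the differences gives [5, 1].
The number of blocks of size exactly k is (#blocks of size ≥ k) − (#blocks of size ≥ k + 1), so the partition is: 4 block(s) of size 1, 1 block(s) of size 2.
In nonincreasing order the block sizes are [2, 1, 1, 1, 1].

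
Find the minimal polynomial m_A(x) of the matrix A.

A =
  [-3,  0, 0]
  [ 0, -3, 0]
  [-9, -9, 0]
x^2 + 3*x

The characteristic polynomial is χ_A(x) = x*(x + 3)^2, so the eigenvalues are known. The minimal polynomial is
  m_A(x) = Π_λ (x − λ)^{k_λ}
where k_λ is the size of the *largest* Jordan block for λ (equivalently, the smallest k with (A − λI)^k v = 0 for every generalised eigenvector v of λ).

  λ = -3: largest Jordan block has size 1, contributing (x + 3)
  λ = 0: largest Jordan block has size 1, contributing (x − 0)

So m_A(x) = x*(x + 3) = x^2 + 3*x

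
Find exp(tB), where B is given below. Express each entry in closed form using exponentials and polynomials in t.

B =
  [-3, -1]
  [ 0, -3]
e^{tB} =
  [exp(-3*t), -t*exp(-3*t)]
  [0, exp(-3*t)]

Strategy: write B = P · J · P⁻¹ where J is a Jordan canonical form, so e^{tB} = P · e^{tJ} · P⁻¹, and e^{tJ} can be computed block-by-block.

B has Jordan form
J =
  [-3,  1]
  [ 0, -3]
(up to reordering of blocks).

Per-block formulas:
  For a 2×2 Jordan block J_2(-3): exp(t · J_2(-3)) = e^(-3t)·(I + t·N), where N is the 2×2 nilpotent shift.

After assembling e^{tJ} and conjugating by P, we get:

e^{tB} =
  [exp(-3*t), -t*exp(-3*t)]
  [0, exp(-3*t)]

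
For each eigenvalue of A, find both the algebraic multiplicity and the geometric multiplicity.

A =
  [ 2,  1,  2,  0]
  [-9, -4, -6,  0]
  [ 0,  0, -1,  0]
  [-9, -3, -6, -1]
λ = -1: alg = 4, geom = 3

Step 1 — factor the characteristic polynomial to read off the algebraic multiplicities:
  χ_A(x) = (x + 1)^4

Step 2 — compute geometric multiplicities via the rank-nullity identity g(λ) = n − rank(A − λI):
  rank(A − (-1)·I) = 1, so dim ker(A − (-1)·I) = n − 1 = 3

Summary:
  λ = -1: algebraic multiplicity = 4, geometric multiplicity = 3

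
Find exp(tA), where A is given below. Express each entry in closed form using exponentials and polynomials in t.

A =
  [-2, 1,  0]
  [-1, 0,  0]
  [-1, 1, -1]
e^{tA} =
  [-t*exp(-t) + exp(-t), t*exp(-t), 0]
  [-t*exp(-t), t*exp(-t) + exp(-t), 0]
  [-t*exp(-t), t*exp(-t), exp(-t)]

Strategy: write A = P · J · P⁻¹ where J is a Jordan canonical form, so e^{tA} = P · e^{tJ} · P⁻¹, and e^{tJ} can be computed block-by-block.

A has Jordan form
J =
  [-1,  1,  0]
  [ 0, -1,  0]
  [ 0,  0, -1]
(up to reordering of blocks).

Per-block formulas:
  For a 1×1 block at λ = -1: exp(t · [-1]) = [e^(-1t)].
  For a 2×2 Jordan block J_2(-1): exp(t · J_2(-1)) = e^(-1t)·(I + t·N), where N is the 2×2 nilpotent shift.

After assembling e^{tJ} and conjugating by P, we get:

e^{tA} =
  [-t*exp(-t) + exp(-t), t*exp(-t), 0]
  [-t*exp(-t), t*exp(-t) + exp(-t), 0]
  [-t*exp(-t), t*exp(-t), exp(-t)]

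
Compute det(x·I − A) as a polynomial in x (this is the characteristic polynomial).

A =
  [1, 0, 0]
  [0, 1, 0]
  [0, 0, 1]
x^3 - 3*x^2 + 3*x - 1

Expanding det(x·I − A) (e.g. by cofactor expansion or by noting that A is similar to its Jordan form J, which has the same characteristic polynomial as A) gives
  χ_A(x) = x^3 - 3*x^2 + 3*x - 1
which factors as (x - 1)^3. The eigenvalues (with algebraic multiplicities) are λ = 1 with multiplicity 3.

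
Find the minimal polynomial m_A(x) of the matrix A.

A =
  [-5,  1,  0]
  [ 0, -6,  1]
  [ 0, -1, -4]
x^3 + 15*x^2 + 75*x + 125

The characteristic polynomial is χ_A(x) = (x + 5)^3, so the eigenvalues are known. The minimal polynomial is
  m_A(x) = Π_λ (x − λ)^{k_λ}
where k_λ is the size of the *largest* Jordan block for λ (equivalently, the smallest k with (A − λI)^k v = 0 for every generalised eigenvector v of λ).

  λ = -5: largest Jordan block has size 3, contributing (x + 5)^3

So m_A(x) = (x + 5)^3 = x^3 + 15*x^2 + 75*x + 125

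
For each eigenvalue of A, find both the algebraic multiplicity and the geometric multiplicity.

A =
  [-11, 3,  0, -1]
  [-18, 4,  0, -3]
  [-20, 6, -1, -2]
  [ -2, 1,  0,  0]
λ = -5: alg = 1, geom = 1; λ = -1: alg = 3, geom = 2

Step 1 — factor the characteristic polynomial to read off the algebraic multiplicities:
  χ_A(x) = (x + 1)^3*(x + 5)

Step 2 — compute geometric multiplicities via the rank-nullity identity g(λ) = n − rank(A − λI):
  rank(A − (-5)·I) = 3, so dim ker(A − (-5)·I) = n − 3 = 1
  rank(A − (-1)·I) = 2, so dim ker(A − (-1)·I) = n − 2 = 2

Summary:
  λ = -5: algebraic multiplicity = 1, geometric multiplicity = 1
  λ = -1: algebraic multiplicity = 3, geometric multiplicity = 2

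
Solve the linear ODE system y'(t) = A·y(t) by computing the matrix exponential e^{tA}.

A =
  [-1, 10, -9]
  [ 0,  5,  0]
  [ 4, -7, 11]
e^{tA} =
  [-6*t*exp(5*t) + exp(5*t), 3*t^2*exp(5*t)/2 + 10*t*exp(5*t), -9*t*exp(5*t)]
  [0, exp(5*t), 0]
  [4*t*exp(5*t), -t^2*exp(5*t) - 7*t*exp(5*t), 6*t*exp(5*t) + exp(5*t)]

Strategy: write A = P · J · P⁻¹ where J is a Jordan canonical form, so e^{tA} = P · e^{tJ} · P⁻¹, and e^{tJ} can be computed block-by-block.

A has Jordan form
J =
  [5, 1, 0]
  [0, 5, 1]
  [0, 0, 5]
(up to reordering of blocks).

Per-block formulas:
  For a 3×3 Jordan block J_3(5): exp(t · J_3(5)) = e^(5t)·(I + t·N + (t^2/2)·N^2), where N is the 3×3 nilpotent shift.

After assembling e^{tJ} and conjugating by P, we get:

e^{tA} =
  [-6*t*exp(5*t) + exp(5*t), 3*t^2*exp(5*t)/2 + 10*t*exp(5*t), -9*t*exp(5*t)]
  [0, exp(5*t), 0]
  [4*t*exp(5*t), -t^2*exp(5*t) - 7*t*exp(5*t), 6*t*exp(5*t) + exp(5*t)]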